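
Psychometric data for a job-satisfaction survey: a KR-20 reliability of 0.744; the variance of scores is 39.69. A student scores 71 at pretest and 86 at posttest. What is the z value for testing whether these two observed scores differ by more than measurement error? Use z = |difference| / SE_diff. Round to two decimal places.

3.33

SD = √39.69 ≈ 6.300
SEM = 6.300 × √(1 − 0.744) = 6.300 × √0.256 ≈ 6.300 × 0.506 ≈ 3.188
SE_diff = √2 × SEM ≈ 4.508
z = 15 / 4.508 ≈ 3.327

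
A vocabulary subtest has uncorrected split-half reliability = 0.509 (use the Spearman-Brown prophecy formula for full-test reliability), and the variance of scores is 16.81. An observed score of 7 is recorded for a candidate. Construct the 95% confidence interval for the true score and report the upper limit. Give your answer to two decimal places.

11.58

SD = √16.81 = 4.1000
r_full = 2·0.509 / (1 + 0.509) ≈ 0.6746
SEM = 4.1000 * √(1 − 0.6746) = 4.1000 * √0.3254 ≈ 4.1000 * 0.5704 ≈ 2.3387
Half-width = 1.96*2.3387 ≈ 4.5839
Upper limit = 7 + 4.5839 ≈ 11.5839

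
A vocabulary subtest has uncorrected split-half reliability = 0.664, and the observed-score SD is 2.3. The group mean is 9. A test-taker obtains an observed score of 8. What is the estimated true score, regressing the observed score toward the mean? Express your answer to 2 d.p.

8.20

r_full = 2·0.664 / (1 + 0.664) ≃ 0.798
T̂ = 0.798(8) + 0.202(9) ≃ 8.202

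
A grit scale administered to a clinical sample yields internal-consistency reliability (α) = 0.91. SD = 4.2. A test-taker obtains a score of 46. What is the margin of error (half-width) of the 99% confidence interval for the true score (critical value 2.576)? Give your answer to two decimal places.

The standard error of measurement is 4.20000*√(1 − 0.91000) ≃ 4.20000*0.30000 ≃ 1.26000.
Half-width = 2.576*1.26000 ≃ 3.24576

3.25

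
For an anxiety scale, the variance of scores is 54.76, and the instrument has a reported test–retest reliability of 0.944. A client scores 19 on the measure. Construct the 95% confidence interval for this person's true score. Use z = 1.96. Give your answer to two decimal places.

SD = √54.76 = 7.40000
SEM = 7.40000×√(1 − 0.94400) ≈ 1.75116
Margin = 1.96 × 1.75116 ≈ 3.43227
Interval: (15.56773, 22.43227)

[15.57, 22.43]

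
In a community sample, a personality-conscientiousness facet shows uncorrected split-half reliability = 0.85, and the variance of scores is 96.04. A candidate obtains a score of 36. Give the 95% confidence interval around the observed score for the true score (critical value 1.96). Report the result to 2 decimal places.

SD = √96.04 = 9.8000
r_full = 2·0.85 / (1 + 0.85) ≈ 0.9189
SEM = 9.8000*√(1 − 0.9189) ≈ 2.7905
Margin = 1.96 * 2.7905 ≈ 5.4694
Interval: (30.5306, 41.4694)

[30.53, 41.47]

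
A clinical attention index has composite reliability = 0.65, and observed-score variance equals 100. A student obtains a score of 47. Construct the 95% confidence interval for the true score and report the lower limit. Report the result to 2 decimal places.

SD = √100 = 10.0000
SEM = 10.0000 × √(1 − 0.6500) = 10.0000 × √0.3500 ≈ 10.0000 × 0.5916 ≈ 5.9161
Half-width = 1.96×5.9161 ≈ 11.5955
Lower bound: 47 − 11.5955 = 35.4045

35.40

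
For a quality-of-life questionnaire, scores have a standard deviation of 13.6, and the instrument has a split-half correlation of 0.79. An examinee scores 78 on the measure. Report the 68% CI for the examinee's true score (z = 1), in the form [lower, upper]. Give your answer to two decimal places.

r_full = 2·0.79 / (1 + 0.79) ≈ 0.883
SEM = 13.600 * √(1 − 0.883) = 13.600 * √0.117 ≈ 13.600 * 0.343 ≈ 4.658
Half-width = 1*4.658 ≈ 4.658
CI = 78 ± 4.658 → [73.342, 82.658]

[73.34, 82.66]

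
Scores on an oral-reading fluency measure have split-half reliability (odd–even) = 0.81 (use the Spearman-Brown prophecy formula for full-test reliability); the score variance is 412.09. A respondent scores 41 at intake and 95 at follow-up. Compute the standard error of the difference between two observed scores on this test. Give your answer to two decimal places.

SD = √412.09 ≈ 20.300
Spearman-Brown: r = 2(0.81) / (1 + 0.81) = 1.620 / 1.810 ≈ 0.895
SEM = 20.300 × √(1 − 0.895) = 20.300 × √0.105 ≈ 20.300 × 0.324 ≈ 6.577
Standard error of the difference = 6.577·√2 ≈ 9.301

9.30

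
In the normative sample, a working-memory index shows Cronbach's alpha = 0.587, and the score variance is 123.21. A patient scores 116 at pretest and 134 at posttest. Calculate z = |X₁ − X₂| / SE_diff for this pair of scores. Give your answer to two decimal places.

σ = 123.21^(1/2) = 11.100
The standard error of measurement is 11.100×√(1 − 0.587) ≃ 11.100×0.643 ≃ 7.133.
Standard error of the difference = 7.133·√2 ≃ 10.088
z = 18 / 10.088 ≃ 1.784

1.78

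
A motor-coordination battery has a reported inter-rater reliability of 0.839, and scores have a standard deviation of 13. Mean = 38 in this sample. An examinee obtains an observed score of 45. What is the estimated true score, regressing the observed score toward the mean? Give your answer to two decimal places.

Estimated true score = 0.8390*45 + (1 − 0.8390)*38 ≈ 43.8730

43.87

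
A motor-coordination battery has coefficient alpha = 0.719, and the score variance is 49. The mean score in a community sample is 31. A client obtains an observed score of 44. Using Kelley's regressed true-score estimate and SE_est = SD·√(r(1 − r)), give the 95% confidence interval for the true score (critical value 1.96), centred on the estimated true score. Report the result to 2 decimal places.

SD = √49 = 7.0000
T̂ = 0.7190(44) + 0.2810(31) ≈ 40.3470
SE_est = 7.0000·√(0.7190·0.2810) ≈ 3.1464
95% CI: 40.3470 ± 6.1670 ≈ (34.1800, 46.5140)

[34.18, 46.51]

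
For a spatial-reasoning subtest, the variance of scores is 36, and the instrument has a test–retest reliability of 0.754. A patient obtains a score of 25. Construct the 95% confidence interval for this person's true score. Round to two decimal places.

[19.17, 30.83]

SD = √36 = 6.00000
SEM = 6.00000·√(1 − 0.75400) ≈ 2.97590
Margin = 1.96 · 2.97590 ≈ 5.83277
Interval: (19.16723, 30.83277)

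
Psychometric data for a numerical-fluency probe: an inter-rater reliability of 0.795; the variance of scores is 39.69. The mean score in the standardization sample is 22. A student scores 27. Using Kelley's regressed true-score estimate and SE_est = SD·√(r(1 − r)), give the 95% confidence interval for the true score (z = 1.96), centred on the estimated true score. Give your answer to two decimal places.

SD = √39.69 = 6.3000
Estimated true score = 0.7950·27 + (1 − 0.7950)·22 ≃ 25.9750
SE_est = SD · √(r(1 − r)) = 6.3000 · √0.1630 ≃ 6.3000 · 0.4037 ≃ 2.5433
95% CI: 25.9750 ± 4.9849 ≃ (20.9901, 30.9599)

[20.99, 30.96]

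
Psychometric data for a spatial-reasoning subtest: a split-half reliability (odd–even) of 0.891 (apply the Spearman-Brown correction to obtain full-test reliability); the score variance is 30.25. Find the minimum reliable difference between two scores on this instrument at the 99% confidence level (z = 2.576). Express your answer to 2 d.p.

4.81

SD = √30.25 = 5.500
Spearman-Brown: r = 2(0.891) / (1 + 0.891) = 1.782 / 1.891 ≃ 0.942
SEM = 5.500 · √(1 − 0.942) = 5.500 · √0.058 ≃ 5.500 · 0.240 ≃ 1.320
Standard error of the difference = 1.320·√2 ≃ 1.867
Smallest detectable difference = 2.576·1.867 ≃ 4.811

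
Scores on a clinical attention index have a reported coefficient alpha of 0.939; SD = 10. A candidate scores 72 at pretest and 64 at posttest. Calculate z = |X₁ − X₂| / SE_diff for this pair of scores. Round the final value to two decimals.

2.29

The standard error of measurement is 10.000×√(1 − 0.939) ≃ 10.000×0.247 ≃ 2.470.
SE_diff = SEM × √2 ≃ 2.470 × 1.414 ≃ 3.493
z = |72 − 64| / 3.493 = 8 / 3.493 ≃ 2.290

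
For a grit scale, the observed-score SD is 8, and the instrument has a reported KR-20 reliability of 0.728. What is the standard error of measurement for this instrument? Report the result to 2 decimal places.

4.17

SEM = 8.000 * √(1 − 0.728) = 8.000 * √0.272 ≈ 8.000 * 0.522 ≈ 4.172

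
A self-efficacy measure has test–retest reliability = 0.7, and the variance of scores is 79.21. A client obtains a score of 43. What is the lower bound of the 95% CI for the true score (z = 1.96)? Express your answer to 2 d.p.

SD = √79.21 ≈ 8.900
SEM = 8.900×√(1 − 0.700) ≈ 4.875
Margin = 1.96 × 4.875 ≈ 9.554
Lower limit = 43 − 9.554 ≈ 33.446

33.45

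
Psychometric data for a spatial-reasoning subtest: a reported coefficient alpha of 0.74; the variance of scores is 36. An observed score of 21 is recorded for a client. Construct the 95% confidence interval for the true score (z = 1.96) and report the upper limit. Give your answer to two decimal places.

27.00

SD = √36 ≈ 6.0000
SEM = 6.0000×√(1 − 0.7400) ≈ 3.0594
Margin = 1.96 × 3.0594 ≈ 5.9964
Upper bound: 21 + 5.9964 = 26.9964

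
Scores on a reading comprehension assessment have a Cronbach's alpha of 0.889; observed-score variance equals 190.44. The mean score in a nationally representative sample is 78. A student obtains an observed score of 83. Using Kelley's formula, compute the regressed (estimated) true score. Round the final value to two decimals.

82.45

Estimated true score = 0.889×83 + (1 − 0.889)×78 ≈ 82.445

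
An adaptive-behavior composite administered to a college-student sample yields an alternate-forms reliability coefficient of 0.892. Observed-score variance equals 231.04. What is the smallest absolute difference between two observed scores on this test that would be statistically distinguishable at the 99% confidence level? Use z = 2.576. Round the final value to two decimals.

σ = 231.04^(1/2) = 15.2000
SEM = 15.2000*√(1 − 0.8920) ≈ 4.9952
SE_diff = √2 * SEM ≈ 7.0643
Smallest detectable difference = 2.576*7.0643 ≈ 18.1977

18.20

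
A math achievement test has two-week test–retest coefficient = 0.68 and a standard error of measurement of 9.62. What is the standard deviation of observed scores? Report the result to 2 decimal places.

17.01

SD = SEM / √(1 − r) = 9.62 / √0.3200 ≈ 9.62 / 0.5657 ≈ 17.0059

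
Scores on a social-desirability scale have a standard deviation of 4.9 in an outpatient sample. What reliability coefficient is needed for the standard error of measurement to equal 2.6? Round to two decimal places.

0.72

r = 1 − (2.6000/4.9)² ≈ 1 − 0.2815 ≈ 0.7185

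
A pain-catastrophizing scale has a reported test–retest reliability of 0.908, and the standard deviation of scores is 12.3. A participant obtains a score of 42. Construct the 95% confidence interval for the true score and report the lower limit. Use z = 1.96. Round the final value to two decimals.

34.69

SEM = 12.3000*√(1 − 0.9080) ≃ 3.7308
Half-width = 1.96*3.7308 ≃ 7.3123
Lower bound: 42 − 7.3123 = 34.6877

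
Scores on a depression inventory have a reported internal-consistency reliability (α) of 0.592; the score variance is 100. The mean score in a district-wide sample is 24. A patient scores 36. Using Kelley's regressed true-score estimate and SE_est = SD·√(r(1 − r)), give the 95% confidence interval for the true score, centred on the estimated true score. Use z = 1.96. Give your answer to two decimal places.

[21.47, 40.74]

SD = √100 ≃ 10.0000
Estimated true score = 0.5920×36 + (1 − 0.5920)×24 ≃ 31.1040
SE_est = SD × √(r(1 − r)) = 10.0000 × √0.2415 ≃ 10.0000 × 0.4915 ≃ 4.9146
CI = 31.1040 ± 1.96 × 4.9146 → [21.4713, 40.7367]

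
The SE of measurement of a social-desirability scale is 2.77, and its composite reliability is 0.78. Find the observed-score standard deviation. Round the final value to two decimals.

SD = 2.77 / √(1 − 0.78) ≃ 5.90566

5.91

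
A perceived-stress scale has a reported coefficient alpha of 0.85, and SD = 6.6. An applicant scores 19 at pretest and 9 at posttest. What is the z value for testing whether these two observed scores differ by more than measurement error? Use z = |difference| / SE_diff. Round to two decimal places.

SEM = 6.600 × √(1 − 0.850) = 6.600 × √0.150 ≈ 6.600 × 0.387 ≈ 2.556
SE_diff = SEM × √2 ≈ 2.556 × 1.414 ≈ 3.615
z = |19 − 9| / 3.615 = 10 / 3.615 ≈ 2.766

2.77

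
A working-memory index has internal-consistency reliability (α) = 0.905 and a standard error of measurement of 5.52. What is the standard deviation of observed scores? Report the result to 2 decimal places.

17.91

SD = SEM / √(1 − r) = 5.52 / √0.095 ≈ 5.52 / 0.308 ≈ 17.909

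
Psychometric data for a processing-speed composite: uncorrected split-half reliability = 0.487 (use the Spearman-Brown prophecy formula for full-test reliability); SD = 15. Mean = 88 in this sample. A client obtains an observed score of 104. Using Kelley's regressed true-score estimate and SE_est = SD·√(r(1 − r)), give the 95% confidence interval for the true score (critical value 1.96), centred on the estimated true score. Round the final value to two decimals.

[84.50, 112.46]

r_full = 2·0.487 / (1 + 0.487) ≃ 0.6550
Estimated true score = 0.6550×104 + (1 − 0.6550)×88 ≃ 98.4802
SE_est = 15.0000·√[r(1 − r)] ≃ 7.1305
CI = 98.4802 ± 1.96 × 7.1305 → [84.5044, 112.4559]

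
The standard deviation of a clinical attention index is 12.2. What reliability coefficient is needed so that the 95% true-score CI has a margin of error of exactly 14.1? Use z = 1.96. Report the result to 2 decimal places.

SEM needed = half-width / z = 14.1/1.96 ≃ 7.1939
Required reliability = 1 − (SEM/SD)² = 1 − 0.3477 ≃ 0.6523

0.65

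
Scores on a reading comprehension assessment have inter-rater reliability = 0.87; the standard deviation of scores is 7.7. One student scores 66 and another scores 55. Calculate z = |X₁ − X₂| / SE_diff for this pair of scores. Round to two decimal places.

SEM = 7.700 × √(1 − 0.870) = 7.700 × √0.130 ≈ 7.700 × 0.361 ≈ 2.776
SE_diff = √2 × SEM ≈ 3.926
z = |66 − 55| / 3.926 = 11 / 3.926 ≈ 2.802

2.80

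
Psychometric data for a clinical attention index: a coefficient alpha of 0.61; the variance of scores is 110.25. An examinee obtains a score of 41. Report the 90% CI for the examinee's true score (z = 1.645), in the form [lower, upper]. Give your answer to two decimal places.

σ = 110.25^(1/2) = 10.5000
SEM = 10.5000 · √(1 − 0.6100) = 10.5000 · √0.3900 ≈ 10.5000 · 0.6245 ≈ 6.5572
Half-width = 1.645·6.5572 ≈ 10.7867
90% CI: 41 ± 10.7867 = [30.2133, 51.7867]

[30.21, 51.79]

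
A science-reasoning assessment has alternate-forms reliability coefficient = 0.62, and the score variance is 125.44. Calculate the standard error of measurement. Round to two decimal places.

σ = 125.44^(1/2) = 11.2000
SEM = 11.2000 × √(1 − 0.6200) = 11.2000 × √0.3800 ≈ 11.2000 × 0.6164 ≈ 6.9041

6.90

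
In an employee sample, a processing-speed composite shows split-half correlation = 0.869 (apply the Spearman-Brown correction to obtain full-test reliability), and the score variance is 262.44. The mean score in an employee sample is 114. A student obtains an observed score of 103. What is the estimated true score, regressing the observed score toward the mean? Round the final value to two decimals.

103.77

Spearman-Brown: r = 2(0.869) / (1 + 0.869) = 1.7380 / 1.8690 ≈ 0.9299
T̂ = r·X + (1 − r)·M = 0.9299*103 + 0.0701*114 ≈ 95.7806 + 7.9904 ≈ 103.7710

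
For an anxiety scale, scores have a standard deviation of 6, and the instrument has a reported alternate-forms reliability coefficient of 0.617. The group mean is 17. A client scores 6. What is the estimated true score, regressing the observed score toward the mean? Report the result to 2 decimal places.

10.21

T̂ = 0.617(6) + 0.383(17) ≈ 10.213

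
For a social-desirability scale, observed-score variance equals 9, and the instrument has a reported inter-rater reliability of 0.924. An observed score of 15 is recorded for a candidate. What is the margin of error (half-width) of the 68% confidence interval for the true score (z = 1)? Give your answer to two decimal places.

SD = √9 ≈ 3.00000
SEM = 3.00000×√(1 − 0.92400) ≈ 0.82704
Half-width = 1×0.82704 ≈ 0.82704

0.83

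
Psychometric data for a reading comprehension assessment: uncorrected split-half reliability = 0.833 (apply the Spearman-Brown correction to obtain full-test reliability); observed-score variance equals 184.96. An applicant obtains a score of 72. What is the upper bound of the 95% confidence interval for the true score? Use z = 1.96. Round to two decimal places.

80.05

σ = 184.96^(1/2) = 13.60000
Full-length reliability (Spearman-Brown) = 2(0.833)/(1+0.833) ≈ 0.90889
SEM = 13.60000×√(1 − 0.90889) ≈ 4.10503
Half-width = 1.96×4.10503 ≈ 8.04585
Upper bound: 72 + 8.04585 = 80.04585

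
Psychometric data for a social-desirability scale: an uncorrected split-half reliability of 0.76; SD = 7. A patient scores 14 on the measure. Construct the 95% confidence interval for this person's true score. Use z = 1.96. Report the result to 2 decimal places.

Spearman-Brown: r = 2(0.76) / (1 + 0.76) = 1.5200 / 1.7600 ≈ 0.8636
SEM = 7.0000 · √(1 − 0.8636) = 7.0000 · √0.1364 ≈ 7.0000 · 0.3693 ≈ 2.5849
Margin = 1.96 · 2.5849 ≈ 5.0664
95% CI: 14 ± 5.0664 = [8.9336, 19.0664]

[8.93, 19.07]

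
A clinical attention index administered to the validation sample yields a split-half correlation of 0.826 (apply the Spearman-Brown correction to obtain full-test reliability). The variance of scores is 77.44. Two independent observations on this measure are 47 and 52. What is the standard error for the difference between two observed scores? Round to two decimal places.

SD = √77.44 = 8.800
Spearman-Brown: r = 2(0.826) / (1 + 0.826) = 1.652 / 1.826 ≃ 0.905
The standard error of measurement is 8.800·√(1 − 0.905) ≃ 8.800·0.309 ≃ 2.716.
SE_diff = √2 · SEM ≃ 3.842

3.84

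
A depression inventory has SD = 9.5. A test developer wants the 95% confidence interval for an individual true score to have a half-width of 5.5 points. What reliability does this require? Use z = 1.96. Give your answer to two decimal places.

SEM needed = half-width / z = 5.5/1.96 ≈ 2.8061
Required reliability = 1 − (SEM/SD)² = 1 − 0.0873 ≈ 0.9127

0.91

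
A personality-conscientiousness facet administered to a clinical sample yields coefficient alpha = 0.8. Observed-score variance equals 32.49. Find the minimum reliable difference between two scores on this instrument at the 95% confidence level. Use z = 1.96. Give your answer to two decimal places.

SD = √32.49 = 5.700
SEM = 5.700×√(1 − 0.800) ≈ 2.549
SE_diff = SEM × √2 ≈ 2.549 × 1.414 ≈ 3.605
Minimum reliable difference = 1.96 × SE_diff ≈ 1.96 × 3.605 ≈ 7.066

7.07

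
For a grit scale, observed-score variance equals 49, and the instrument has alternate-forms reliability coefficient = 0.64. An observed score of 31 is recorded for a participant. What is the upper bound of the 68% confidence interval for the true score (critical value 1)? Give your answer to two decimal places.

35.20

SD = √49 ≈ 7.000
The standard error of measurement is 7.000*√(1 − 0.640) ≈ 7.000*0.600 ≈ 4.200.
Half-width = 1*4.200 ≈ 4.200
Upper bound: 31 + 4.200 = 35.200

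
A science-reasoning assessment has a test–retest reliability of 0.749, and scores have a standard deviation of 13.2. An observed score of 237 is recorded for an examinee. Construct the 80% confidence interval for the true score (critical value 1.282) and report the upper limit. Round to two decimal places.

245.48

The standard error of measurement is 13.2000·√(1 − 0.7490) ≈ 13.2000·0.5010 ≈ 6.6132.
Margin = 1.282 · 6.6132 ≈ 8.4781
Upper bound: 237 + 8.4781 = 245.4781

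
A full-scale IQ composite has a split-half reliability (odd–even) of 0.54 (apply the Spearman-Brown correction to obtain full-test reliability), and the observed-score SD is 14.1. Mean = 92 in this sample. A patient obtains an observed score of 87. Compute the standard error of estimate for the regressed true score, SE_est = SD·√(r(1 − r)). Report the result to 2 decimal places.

6.45

r_full = 2·0.54 / (1 + 0.54) ≃ 0.701
SE_est = 14.100·√[r(1 − r)] ≃ 6.453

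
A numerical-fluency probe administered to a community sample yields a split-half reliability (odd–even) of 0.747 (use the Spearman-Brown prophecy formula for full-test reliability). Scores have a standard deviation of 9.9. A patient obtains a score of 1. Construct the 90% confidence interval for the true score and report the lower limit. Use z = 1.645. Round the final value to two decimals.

r_full = 2·0.747 / (1 + 0.747) ≈ 0.8552
SEM = 9.9000*√(1 − 0.8552) ≈ 3.7675
Half-width = 1.645*3.7675 ≈ 6.1975
Lower bound: 1 − 6.1975 = -5.1975

-5.20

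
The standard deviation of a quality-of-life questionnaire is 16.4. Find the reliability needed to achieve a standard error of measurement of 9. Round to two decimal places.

0.70

r = 1 − (SEM / SD)² = 1 − (9.0000 / 16.4)² ≃ 1 − 0.3012 ≃ 0.6988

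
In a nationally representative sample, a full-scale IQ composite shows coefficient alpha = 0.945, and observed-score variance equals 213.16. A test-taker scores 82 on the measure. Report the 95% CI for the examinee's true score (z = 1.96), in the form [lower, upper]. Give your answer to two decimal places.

SD = √213.16 ≃ 14.60000
SEM = 14.60000 * √(1 − 0.94500) = 14.60000 * √0.05500 ≃ 14.60000 * 0.23452 ≃ 3.42400
Half-width = 1.96*3.42400 ≃ 6.71105
Interval: (75.28895, 88.71105)

[75.29, 88.71]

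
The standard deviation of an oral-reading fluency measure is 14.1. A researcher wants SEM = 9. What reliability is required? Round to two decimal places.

0.59

r = 1 − (9.00000/14.1)² ≃ 1 − 0.40742 ≃ 0.59258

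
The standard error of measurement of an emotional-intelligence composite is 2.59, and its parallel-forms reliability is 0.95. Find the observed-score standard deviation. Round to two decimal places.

11.58

σ = SEM·(1 − r)^(−1/2) ≈ 2.59·4.472 ≈ 11.583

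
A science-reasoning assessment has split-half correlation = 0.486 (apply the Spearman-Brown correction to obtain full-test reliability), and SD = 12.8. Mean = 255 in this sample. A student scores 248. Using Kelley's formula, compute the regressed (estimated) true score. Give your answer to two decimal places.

Full-length reliability (Spearman-Brown) = 2(0.486)/(1+0.486) ≃ 0.6541
Estimated true score = 0.6541×248 + (1 − 0.6541)×255 ≃ 250.4213

250.42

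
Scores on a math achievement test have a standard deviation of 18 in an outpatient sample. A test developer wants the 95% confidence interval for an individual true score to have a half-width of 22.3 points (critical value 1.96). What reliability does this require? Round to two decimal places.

0.60

Required SEM = 22.3 / 1.96 ≈ 11.378
r = 1 − (SEM / SD)² = 1 − (11.378 / 18)² ≈ 1 − 0.400 ≈ 0.600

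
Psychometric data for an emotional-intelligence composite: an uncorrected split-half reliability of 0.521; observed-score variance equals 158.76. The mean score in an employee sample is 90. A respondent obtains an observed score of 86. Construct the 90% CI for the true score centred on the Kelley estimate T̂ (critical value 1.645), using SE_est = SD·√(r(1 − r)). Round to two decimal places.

[77.63, 96.89]

SD = √158.76 ≈ 12.6000
r_full = 2·0.521 / (1 + 0.521) ≈ 0.6851
T̂ = 0.6851(86) + 0.3149(90) ≈ 87.2597
SE_est = SD · √(r(1 − r)) = 12.6000 · √0.2157 ≈ 12.6000 · 0.4645 ≈ 5.8525
90% CI: 87.2597 ± 9.6274 ≈ (77.6323, 96.8871)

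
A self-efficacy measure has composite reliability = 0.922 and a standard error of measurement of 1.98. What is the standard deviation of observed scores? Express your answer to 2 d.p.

7.09

SD = SEM / √(1 − r) = 1.98 / √0.0780 ≈ 1.98 / 0.2793 ≈ 7.0895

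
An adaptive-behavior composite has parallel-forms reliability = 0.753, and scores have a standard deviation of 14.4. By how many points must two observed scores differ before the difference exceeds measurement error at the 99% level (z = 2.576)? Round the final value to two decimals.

SEM = 14.400 × √(1 − 0.753) = 14.400 × √0.247 ≃ 14.400 × 0.497 ≃ 7.157
SE_diff = √2 × SEM ≃ 10.121
Smallest detectable difference = 2.576×10.121 ≃ 26.072

26.07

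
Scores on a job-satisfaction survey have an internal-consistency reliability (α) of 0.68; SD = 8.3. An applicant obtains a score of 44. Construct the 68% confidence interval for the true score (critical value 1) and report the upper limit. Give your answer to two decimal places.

SEM = 8.300 * √(1 − 0.680) = 8.300 * √0.320 ≈ 8.300 * 0.566 ≈ 4.695
Margin = 1 * 4.695 ≈ 4.695
Upper limit = 44 + 4.695 ≈ 48.695

48.70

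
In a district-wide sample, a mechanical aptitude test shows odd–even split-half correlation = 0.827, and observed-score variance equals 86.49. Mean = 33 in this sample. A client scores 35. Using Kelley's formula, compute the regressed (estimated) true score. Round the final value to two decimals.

34.81

Full-length reliability (Spearman-Brown) = 2(0.827)/(1+0.827) ≃ 0.905
T̂ = r·X + (1 − r)·M = 0.905*35 + 0.095*33 ≃ 31.686 + 3.125 ≃ 34.811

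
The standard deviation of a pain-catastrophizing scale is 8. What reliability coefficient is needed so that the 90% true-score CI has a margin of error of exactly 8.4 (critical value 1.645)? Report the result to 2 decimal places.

Required SEM = 8.4 / 1.645 ≈ 5.1064
Required reliability = 1 − (SEM/SD)² = 1 − 0.4074 ≈ 0.5926

0.59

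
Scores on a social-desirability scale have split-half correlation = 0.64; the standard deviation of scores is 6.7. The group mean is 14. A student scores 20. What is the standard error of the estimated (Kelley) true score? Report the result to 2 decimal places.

2.77

Spearman-Brown: r = 2(0.64) / (1 + 0.64) = 1.28000 / 1.64000 ≃ 0.78049
SE_est = 6.70000·√[r(1 − r)] ≃ 2.77324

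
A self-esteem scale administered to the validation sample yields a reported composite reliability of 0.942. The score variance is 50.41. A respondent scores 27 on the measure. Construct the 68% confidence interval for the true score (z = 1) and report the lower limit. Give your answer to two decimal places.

σ = 50.41^(1/2) = 7.1000
SEM = 7.1000·√(1 − 0.9420) ≃ 1.7099
Margin = 1 · 1.7099 ≃ 1.7099
Lower limit = 27 − 1.7099 ≃ 25.2901

25.29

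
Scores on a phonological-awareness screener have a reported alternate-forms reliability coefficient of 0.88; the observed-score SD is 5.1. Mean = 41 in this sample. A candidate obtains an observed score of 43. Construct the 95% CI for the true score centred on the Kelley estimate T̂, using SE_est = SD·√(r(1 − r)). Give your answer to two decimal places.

[39.51, 46.01]

Estimated true score = 0.880*43 + (1 − 0.880)*41 ≈ 42.760
SE_est = SD * √(r(1 − r)) = 5.100 * √0.106 ≈ 5.100 * 0.325 ≈ 1.657
CI = 42.760 ± 1.96 * 1.657 → [39.512, 46.008]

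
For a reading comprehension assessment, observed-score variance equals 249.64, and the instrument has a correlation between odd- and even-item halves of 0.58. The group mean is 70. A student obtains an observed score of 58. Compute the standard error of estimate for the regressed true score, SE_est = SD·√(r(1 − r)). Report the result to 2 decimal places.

6.98

SD = √249.64 = 15.8000
r_full = 2·0.58 / (1 + 0.58) ≃ 0.7342
SE_est = 15.8000·√(0.7342·0.2658) ≃ 6.9800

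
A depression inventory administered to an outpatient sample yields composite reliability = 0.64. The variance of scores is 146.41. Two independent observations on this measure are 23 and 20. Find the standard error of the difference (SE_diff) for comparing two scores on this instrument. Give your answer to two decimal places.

SD = √146.41 = 12.100
SEM = 12.100 × √(1 − 0.640) = 12.100 × √0.360 ≃ 12.100 × 0.600 ≃ 7.260
Standard error of the difference = 7.260·√2 ≃ 10.267

10.27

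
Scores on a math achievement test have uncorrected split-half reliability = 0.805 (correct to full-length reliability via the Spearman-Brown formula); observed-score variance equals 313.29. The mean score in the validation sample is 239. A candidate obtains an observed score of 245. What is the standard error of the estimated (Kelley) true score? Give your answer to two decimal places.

5.49

σ = 313.29^(1/2) = 17.7000
Full-length reliability (Spearman-Brown) = 2(0.805)/(1+0.805) ≈ 0.8920
SE_est = SD * √(r(1 − r)) = 17.7000 * √0.0964 ≈ 17.7000 * 0.3104 ≈ 5.4945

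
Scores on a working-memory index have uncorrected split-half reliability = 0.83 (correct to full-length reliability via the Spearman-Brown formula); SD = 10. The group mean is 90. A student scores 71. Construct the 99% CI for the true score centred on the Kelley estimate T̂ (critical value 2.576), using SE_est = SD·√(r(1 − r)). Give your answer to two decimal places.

[65.29, 80.24]

Full-length reliability (Spearman-Brown) = 2(0.83)/(1+0.83) ≈ 0.907
T̂ = 0.907(71) + 0.093(90) ≈ 72.765
SE_est = SD × √(r(1 − r)) = 10.000 × √0.084 ≈ 10.000 × 0.290 ≈ 2.903
99% CI: 72.765 ± 7.478 ≈ (65.287, 80.243)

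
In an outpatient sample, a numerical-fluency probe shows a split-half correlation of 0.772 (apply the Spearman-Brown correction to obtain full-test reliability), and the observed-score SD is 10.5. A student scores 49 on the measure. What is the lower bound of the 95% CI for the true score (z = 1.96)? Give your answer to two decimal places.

41.62

Spearman-Brown: r = 2(0.772) / (1 + 0.772) = 1.5440 / 1.7720 ≈ 0.8713
SEM = 10.5000·√(1 − 0.8713) ≈ 3.7664
Margin = 1.96 · 3.7664 ≈ 7.3821
Lower bound: 49 − 7.3821 = 41.6179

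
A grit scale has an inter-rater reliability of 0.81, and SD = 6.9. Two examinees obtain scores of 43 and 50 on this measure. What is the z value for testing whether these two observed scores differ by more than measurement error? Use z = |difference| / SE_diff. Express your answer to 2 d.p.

SEM = 6.9000×√(1 − 0.8100) ≃ 3.0076
SE_diff = √2 × SEM ≃ 4.2534
z = |43 − 50| / 4.2534 = 7 / 4.2534 ≃ 1.6457

1.65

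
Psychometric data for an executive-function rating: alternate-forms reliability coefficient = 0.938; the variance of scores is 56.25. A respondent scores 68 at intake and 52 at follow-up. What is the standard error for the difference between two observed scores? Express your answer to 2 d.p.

2.64

SD = √56.25 = 7.5000
SEM = 7.5000 × √(1 − 0.9380) = 7.5000 × √0.0620 ≈ 7.5000 × 0.2490 ≈ 1.8675
Standard error of the difference = 1.8675·√2 ≈ 2.6410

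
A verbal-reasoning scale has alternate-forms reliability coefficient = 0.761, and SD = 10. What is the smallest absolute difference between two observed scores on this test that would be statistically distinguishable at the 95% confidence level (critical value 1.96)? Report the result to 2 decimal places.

SEM = 10.000 · √(1 − 0.761) = 10.000 · √0.239 ≃ 10.000 · 0.489 ≃ 4.889
SE_diff = SEM · √2 ≃ 4.889 · 1.414 ≃ 6.914
Smallest detectable difference = 1.96·6.914 ≃ 13.551

13.55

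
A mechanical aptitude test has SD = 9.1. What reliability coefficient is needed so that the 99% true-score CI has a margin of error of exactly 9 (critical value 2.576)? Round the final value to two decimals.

SEM needed = half-width / z = 9/2.576 ≈ 3.4938
r = 1 − (3.4938/9.1)² ≈ 1 − 0.1474 ≈ 0.8526

0.85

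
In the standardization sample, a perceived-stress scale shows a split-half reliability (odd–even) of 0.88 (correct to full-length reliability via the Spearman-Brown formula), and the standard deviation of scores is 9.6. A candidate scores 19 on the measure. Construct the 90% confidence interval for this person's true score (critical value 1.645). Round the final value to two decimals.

r_full = 2·0.88 / (1 + 0.88) ≈ 0.93617
SEM = 9.60000 * √(1 − 0.93617) = 9.60000 * √0.06383 ≈ 9.60000 * 0.25265 ≈ 2.42540
Margin = 1.645 * 2.42540 ≈ 3.98978
CI = 19 ± 3.98978 → [15.01022, 22.98978]

[15.01, 22.99]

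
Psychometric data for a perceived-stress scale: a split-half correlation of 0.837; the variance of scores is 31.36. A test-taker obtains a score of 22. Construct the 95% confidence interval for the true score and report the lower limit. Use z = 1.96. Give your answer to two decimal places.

σ = 31.36^(1/2) = 5.600
Full-length reliability (Spearman-Brown) = 2(0.837)/(1+0.837) ≈ 0.911
The standard error of measurement is 5.600*√(1 − 0.911) ≈ 5.600*0.298 ≈ 1.668.
1.96 * SEM ≈ 3.270
Lower bound: 22 − 3.270 = 18.730

18.73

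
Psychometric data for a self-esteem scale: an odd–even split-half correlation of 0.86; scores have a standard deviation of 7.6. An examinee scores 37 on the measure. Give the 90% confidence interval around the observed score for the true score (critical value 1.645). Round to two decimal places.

[33.57, 40.43]

Spearman-Brown: r = 2(0.86) / (1 + 0.86) = 1.7200 / 1.8600 ≃ 0.9247
The standard error of measurement is 7.6000·√(1 − 0.9247) ≃ 7.6000·0.2744 ≃ 2.0851.
Half-width = 1.645·2.0851 ≃ 3.4299
CI = 37 ± 3.4299 → [33.5701, 40.4299]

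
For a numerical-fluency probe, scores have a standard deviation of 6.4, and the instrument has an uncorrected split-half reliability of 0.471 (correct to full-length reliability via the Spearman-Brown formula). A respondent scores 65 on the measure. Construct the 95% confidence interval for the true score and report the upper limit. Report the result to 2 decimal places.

Spearman-Brown: r = 2(0.471) / (1 + 0.471) = 0.942 / 1.471 ≈ 0.640
The standard error of measurement is 6.400·√(1 − 0.640) ≈ 6.400·0.600 ≈ 3.838.
1.96 · SEM ≈ 7.522
Upper limit = 65 + 7.522 ≈ 72.522

72.52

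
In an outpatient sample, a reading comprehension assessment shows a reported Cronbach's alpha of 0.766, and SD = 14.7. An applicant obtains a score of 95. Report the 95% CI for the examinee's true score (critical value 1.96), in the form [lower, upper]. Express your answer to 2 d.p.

SEM = 14.7000×√(1 − 0.7660) ≃ 7.1109
Margin = 1.96 × 7.1109 ≃ 13.9374
95% CI: 95 ± 13.9374 = [81.0626, 108.9374]

[81.06, 108.94]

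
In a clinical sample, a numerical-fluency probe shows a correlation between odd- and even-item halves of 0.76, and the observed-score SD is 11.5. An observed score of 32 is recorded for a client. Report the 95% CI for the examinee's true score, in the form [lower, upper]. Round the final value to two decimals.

Full-length reliability (Spearman-Brown) = 2(0.76)/(1+0.76) ≈ 0.864
SEM = 11.500 * √(1 − 0.864) = 11.500 * √0.136 ≈ 11.500 * 0.369 ≈ 4.247
Margin = 1.96 * 4.247 ≈ 8.323
95% CI: 32 ± 8.323 = [23.677, 40.323]

[23.68, 40.32]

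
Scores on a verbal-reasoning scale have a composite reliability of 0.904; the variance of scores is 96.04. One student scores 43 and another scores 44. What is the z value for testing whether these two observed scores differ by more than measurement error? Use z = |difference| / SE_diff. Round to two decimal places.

0.23

SD = √96.04 = 9.8000
SEM = 9.8000 * √(1 − 0.9040) = 9.8000 * √0.0960 ≈ 9.8000 * 0.3098 ≈ 3.0364
Standard error of the difference = 3.0364·√2 ≈ 4.2941
z = 1 / 4.2941 ≈ 0.2329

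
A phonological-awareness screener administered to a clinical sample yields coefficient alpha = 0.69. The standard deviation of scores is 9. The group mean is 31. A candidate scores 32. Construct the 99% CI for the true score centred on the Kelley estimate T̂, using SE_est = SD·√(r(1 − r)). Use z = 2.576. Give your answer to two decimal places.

[20.97, 42.41]

T̂ = 0.690(32) + 0.310(31) ≈ 31.690
SE_est = 9.000·√[r(1 − r)] ≈ 4.162
99% CI: 31.690 ± 10.722 ≈ (20.968, 42.412)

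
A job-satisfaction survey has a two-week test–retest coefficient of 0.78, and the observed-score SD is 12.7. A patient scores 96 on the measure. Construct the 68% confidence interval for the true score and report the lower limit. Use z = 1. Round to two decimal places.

90.04

SEM = 12.700*√(1 − 0.780) ≈ 5.957
Half-width = 1*5.957 ≈ 5.957
Lower limit = 96 − 5.957 ≈ 90.043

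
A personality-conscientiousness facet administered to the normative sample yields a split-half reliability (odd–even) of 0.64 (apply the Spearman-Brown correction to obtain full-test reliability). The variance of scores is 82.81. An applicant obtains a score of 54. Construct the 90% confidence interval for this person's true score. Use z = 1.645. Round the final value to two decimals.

[46.99, 61.01]

SD = √82.81 = 9.100
Spearman-Brown: r = 2(0.64) / (1 + 0.64) = 1.280 / 1.640 ≃ 0.780
SEM = 9.100 · √(1 − 0.780) = 9.100 · √0.220 ≃ 9.100 · 0.469 ≃ 4.264
Margin = 1.645 · 4.264 ≃ 7.014
90% CI: 54 ± 7.014 = [46.986, 61.014]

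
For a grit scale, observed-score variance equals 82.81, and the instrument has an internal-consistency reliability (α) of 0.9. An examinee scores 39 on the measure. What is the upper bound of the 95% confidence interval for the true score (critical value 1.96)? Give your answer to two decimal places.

44.64

SD = √82.81 = 9.100
SEM = 9.100 × √(1 − 0.900) = 9.100 × √0.100 ≈ 9.100 × 0.316 ≈ 2.878
Margin = 1.96 × 2.878 ≈ 5.640
Upper bound: 39 + 5.640 = 44.640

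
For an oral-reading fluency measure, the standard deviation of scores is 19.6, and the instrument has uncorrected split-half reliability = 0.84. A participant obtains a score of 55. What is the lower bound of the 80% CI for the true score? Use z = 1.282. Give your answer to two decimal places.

47.59

r_full = 2·0.84 / (1 + 0.84) ≈ 0.9130
The standard error of measurement is 19.6000·√(1 − 0.9130) ≈ 19.6000·0.2949 ≈ 5.7797.
1.282 · SEM ≈ 7.4096
Lower limit = 55 − 7.4096 ≈ 47.5904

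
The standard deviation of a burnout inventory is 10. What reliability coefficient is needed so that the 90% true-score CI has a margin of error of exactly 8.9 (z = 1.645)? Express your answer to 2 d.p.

SEM needed = half-width / z = 8.9/1.645 ≈ 5.4103
r = 1 − (SEM / SD)² = 1 − (5.4103 / 10)² ≈ 1 − 0.2927 ≈ 0.7073

0.71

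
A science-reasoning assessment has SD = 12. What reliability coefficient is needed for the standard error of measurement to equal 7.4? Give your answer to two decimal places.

0.62

r = 1 − (7.4000/12)² ≃ 1 − 0.3803 ≃ 0.6197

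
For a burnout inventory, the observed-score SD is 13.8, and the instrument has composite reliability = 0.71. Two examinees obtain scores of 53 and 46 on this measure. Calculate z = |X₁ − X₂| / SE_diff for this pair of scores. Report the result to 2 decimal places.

0.67

SEM = 13.800 * √(1 − 0.710) = 13.800 * √0.290 ≃ 13.800 * 0.539 ≃ 7.432
Standard error of the difference = 7.432·√2 ≃ 10.510
z = |53 − 46| / 10.510 = 7 / 10.510 ≃ 0.666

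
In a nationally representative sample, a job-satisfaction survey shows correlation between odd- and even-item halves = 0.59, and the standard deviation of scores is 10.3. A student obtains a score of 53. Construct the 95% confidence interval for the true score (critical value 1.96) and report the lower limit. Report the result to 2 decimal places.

Full-length reliability (Spearman-Brown) = 2(0.59)/(1+0.59) ≈ 0.7421
SEM = 10.3000*√(1 − 0.7421) ≈ 5.2303
Half-width = 1.96*5.2303 ≈ 10.2515
Lower limit = 53 − 10.2515 ≈ 42.7485

42.75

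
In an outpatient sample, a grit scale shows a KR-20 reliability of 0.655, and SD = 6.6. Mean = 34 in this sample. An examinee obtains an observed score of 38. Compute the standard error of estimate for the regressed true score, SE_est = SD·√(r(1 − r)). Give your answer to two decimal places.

3.14

SE_est = 6.600·√(0.655·0.345) ≈ 3.137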